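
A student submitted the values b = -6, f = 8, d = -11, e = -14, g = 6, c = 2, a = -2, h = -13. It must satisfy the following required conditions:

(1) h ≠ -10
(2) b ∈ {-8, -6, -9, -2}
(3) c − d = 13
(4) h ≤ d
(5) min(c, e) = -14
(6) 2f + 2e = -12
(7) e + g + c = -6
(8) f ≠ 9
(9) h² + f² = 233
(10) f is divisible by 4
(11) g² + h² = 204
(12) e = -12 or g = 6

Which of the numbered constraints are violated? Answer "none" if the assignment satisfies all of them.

Violated: 11.

(1) h = -13, and -13 ≠ -10  yes
(2) b = -6 is in {-8, -6, -9, -2}  yes
(3) c − d = 2 − (-11) = 13  yes
(4) h = -13, d = -11; -13 ≤ -11  yes
(5) min(2, -14) = -14  yes
(6) 2f + 2e = 2(8) + 2(-14) = -12  yes
(7) e + g + c = -14 + 6 + 2 = -6  yes
(8) f = 8, and 8 ≠ 9  yes
(9) h² + f² = (-13)² + 8² = 169 + 64 = 233  yes
(10) 8 / 4 = 2, so 4 divides 8  yes
(11) g² + h² = 6² + (-13)² = 36 + 169 = 205, not 204  no
(12) e = -14 ≠ -12, but g = 6 = 6 (second disjunct)  yes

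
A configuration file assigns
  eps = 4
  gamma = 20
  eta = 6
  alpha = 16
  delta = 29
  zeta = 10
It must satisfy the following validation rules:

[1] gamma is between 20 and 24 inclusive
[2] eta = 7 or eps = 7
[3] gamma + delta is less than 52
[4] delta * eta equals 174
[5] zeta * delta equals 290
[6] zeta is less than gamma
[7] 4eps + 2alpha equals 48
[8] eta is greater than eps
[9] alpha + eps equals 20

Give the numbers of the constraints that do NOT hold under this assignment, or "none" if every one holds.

Constraint 2 is violated.

[1] gamma = 20 lies in [20, 24] — holds.
[2] eta = 6 ≠ 7 and eps = 4 ≠ 7; both disjuncts false — fails.
[3] gamma + delta = 20 + 29 = 49; 49 < 52 — holds.
[4] delta * eta = 29 * 6 = 174 — holds.
[5] zeta * delta = 10 * 29 = 290 — holds.
[6] zeta = 10, gamma = 20; 10 < 20 — holds.
[7] 4eps + 2alpha = 4(4) + 2(16) = 48 — holds.
[8] eta = 6, eps = 4; 6 > 4 — holds.
[9] alpha + eps = 16 + 4 = 20 — holds.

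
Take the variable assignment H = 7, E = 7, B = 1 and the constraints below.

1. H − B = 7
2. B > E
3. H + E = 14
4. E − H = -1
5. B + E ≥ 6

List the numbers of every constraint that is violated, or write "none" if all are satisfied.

1. H − B = 7 − 1 = 6, not 7  fails
2. B = 1, E = 7; 1 ≤ 7 (want >)  fails
3. H + E = 7 + 7 = 14  holds
4. E − H = 7 − 7 = 0, not -1  fails
5. B + E = 1 + 7 = 8; 8 ≥ 6  holds

No — constraints 1, 2, and 4 are not satisfied.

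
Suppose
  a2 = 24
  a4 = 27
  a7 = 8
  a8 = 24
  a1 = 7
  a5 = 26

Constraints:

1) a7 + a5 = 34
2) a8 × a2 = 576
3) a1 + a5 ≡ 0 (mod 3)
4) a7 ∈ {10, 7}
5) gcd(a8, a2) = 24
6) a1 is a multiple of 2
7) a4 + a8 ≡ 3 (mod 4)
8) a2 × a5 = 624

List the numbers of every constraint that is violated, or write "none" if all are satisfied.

1) a7 + a5 = 8 + 26 = 34  OK
2) a8 × a2 = 24 × 24 = 576  OK
3) a1 + a5 = 33; 33 mod 3 = 0  OK
4) a7 = 8 is not in {10, 7}  FAIL
5) gcd(24, 24) = 24  OK
6) 7 = 2×3 + 1, so 2 does not divide 7  FAIL
7) a4 + a8 = 51; 51 mod 4 = 3  OK
8) a2 × a5 = 24 × 26 = 624  OK

Constraints 4 and 6 do not hold.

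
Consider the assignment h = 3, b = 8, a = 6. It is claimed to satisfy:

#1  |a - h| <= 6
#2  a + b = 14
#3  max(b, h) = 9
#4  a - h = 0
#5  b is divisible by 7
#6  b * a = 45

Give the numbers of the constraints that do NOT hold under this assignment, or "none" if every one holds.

#1 |6 - 3| = 3; 3 ≤ 6 — OK.
#2 a + b = 6 + 8 = 14 — OK.
#3 max(8, 3) = 8, not 9 — violated.
#4 a - h = 6 - 3 = 3, not 0 — violated.
#5 8 = 7*1 + 1, so 7 does not divide 8 — violated.
#6 b * a = 8 * 6 = 48, not 45 — violated.

The assignment fails constraints 3, 4, 5, 6.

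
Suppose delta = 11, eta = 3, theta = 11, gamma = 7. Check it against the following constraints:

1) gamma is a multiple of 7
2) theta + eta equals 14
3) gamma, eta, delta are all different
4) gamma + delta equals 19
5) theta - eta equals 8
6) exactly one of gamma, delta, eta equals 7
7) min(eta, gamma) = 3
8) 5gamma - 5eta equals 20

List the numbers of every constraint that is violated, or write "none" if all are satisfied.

Violated: 4.

1) 7 / 7 = 1, so 7 divides 7 — holds.
2) theta + eta = 11 + 3 = 14 — holds.
3) values 7, 3, 11 are pairwise distinct — holds.
4) gamma + delta = 7 + 11 = 18, not 19 — fails.
5) theta - eta = 11 - 3 = 8 — holds.
6) gamma=7, delta=11, eta=3; 1 of them equals 7 — holds.
7) min(3, 7) = 3 — holds.
8) 5gamma - 5eta = 5(7) - 5(3) = 20 — holds.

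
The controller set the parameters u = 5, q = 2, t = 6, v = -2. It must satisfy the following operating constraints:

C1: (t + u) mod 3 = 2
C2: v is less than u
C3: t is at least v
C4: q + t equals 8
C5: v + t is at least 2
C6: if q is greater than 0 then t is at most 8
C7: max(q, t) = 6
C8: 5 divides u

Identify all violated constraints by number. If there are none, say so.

The assignment satisfies every constraint.

C1: t + u = 11; 11 mod 3 = 2 — OK.
C2: v = -2, u = 5; -2 < 5 — OK.
C3: t = 6, v = -2; 6 ≥ -2 — OK.
C4: q + t = 2 + 6 = 8 — OK.
C5: v + t = -2 + 6 = 4; 4 ≥ 2 — OK.
C6: q = 2 > 0, so we need t ≤ 8; t = 6 ≤ 8 — OK.
C7: max(2, 6) = 6 — OK.
C8: 5 / 5 = 1, so 5 divides 5 — OK.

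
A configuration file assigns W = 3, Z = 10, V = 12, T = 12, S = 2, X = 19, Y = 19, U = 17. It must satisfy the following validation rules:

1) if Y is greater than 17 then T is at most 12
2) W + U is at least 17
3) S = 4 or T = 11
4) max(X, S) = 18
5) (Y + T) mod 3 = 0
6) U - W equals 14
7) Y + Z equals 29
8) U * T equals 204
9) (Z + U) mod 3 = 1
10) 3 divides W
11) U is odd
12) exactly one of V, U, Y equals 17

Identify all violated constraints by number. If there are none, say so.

1) Y = 19 > 17, so we need T ≤ 12; T = 12 ≤ 12 — holds.
2) W + U = 3 + 17 = 20; 20 ≥ 17 — holds.
3) S = 2 ≠ 4 and T = 12 ≠ 11; both disjuncts false — does not hold.
4) max(19, 2) = 19, not 18 — does not hold.
5) Y + T = 31; 31 mod 3 = 1, not 0 — does not hold.
6) U - W = 17 - 3 = 14 — holds.
7) Y + Z = 19 + 10 = 29 — holds.
8) U * T = 17 * 12 = 204 — holds.
9) Z + U = 27; 27 mod 3 = 0, not 1 — does not hold.
10) 3 / 3 = 1, so 3 divides 3 — holds.
11) U = 17 is odd — holds.
12) V=12, U=17, Y=19; 1 of them equals 17 — holds.

Constraints 3, 4, 5, and 9 do not hold.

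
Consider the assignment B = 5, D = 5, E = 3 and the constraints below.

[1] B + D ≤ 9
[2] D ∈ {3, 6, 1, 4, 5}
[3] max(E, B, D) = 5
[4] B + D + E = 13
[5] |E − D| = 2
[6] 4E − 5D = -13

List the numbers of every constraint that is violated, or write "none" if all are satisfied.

[1] B + D = 5 + 5 = 10; 10 > 9, bound 9 not met  ✘
[2] D = 5 is in {3, 6, 1, 4, 5}  ✔
[3] max(3, 5, 5) = 5  ✔
[4] B + D + E = 5 + 5 + 3 = 13  ✔
[5] |3 − 5| = 2  ✔
[6] 4E − 5D = 4(3) − 5(5) = -13  ✔

The assignment fails constraint 1.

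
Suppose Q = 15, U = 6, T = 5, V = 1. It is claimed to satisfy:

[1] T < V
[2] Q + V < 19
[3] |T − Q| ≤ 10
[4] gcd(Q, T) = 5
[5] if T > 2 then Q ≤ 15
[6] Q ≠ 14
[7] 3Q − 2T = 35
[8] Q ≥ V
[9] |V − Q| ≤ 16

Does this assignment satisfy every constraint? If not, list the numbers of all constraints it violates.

[1] T = 5, V = 1; 5 ≥ 1 (want <) — violated.
[2] Q + V = 15 + 1 = 16; 16 < 19 — satisfied.
[3] |5 − 15| = 10; 10 ≤ 10 — satisfied.
[4] gcd(15, 5) = 5 — satisfied.
[5] T = 5 > 2, so we need Q ≤ 15; Q = 15 ≤ 15 — satisfied.
[6] Q = 15, and 15 ≠ 14 — satisfied.
[7] 3Q − 2T = 3(15) − 2(5) = 35 — satisfied.
[8] Q = 15, V = 1; 15 ≥ 1 — satisfied.
[9] |1 − 15| = 14; 14 ≤ 16 — satisfied.

Constraint 1 is violated.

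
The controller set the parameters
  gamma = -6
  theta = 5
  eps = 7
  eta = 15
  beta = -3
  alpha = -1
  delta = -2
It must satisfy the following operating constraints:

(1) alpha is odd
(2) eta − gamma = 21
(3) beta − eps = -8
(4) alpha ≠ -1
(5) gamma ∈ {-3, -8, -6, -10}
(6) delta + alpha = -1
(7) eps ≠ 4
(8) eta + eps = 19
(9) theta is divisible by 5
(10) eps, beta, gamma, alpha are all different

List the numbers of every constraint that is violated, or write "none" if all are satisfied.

The assignment fails constraints 3, 4, 6, and 8.

(1) alpha = -1 is odd  ✓
(2) eta − gamma = 15 − (-6) = 21  ✓
(3) beta − eps = -3 − 7 = -10, not -8  ✗
(4) alpha = -1, but -1 is required to differ  ✗
(5) gamma = -6 is in {-3, -8, -6, -10}  ✓
(6) delta + alpha = -2 + (-1) = -3, not -1  ✗
(7) eps = 7, and 7 ≠ 4  ✓
(8) eta + eps = 15 + 7 = 22, not 19  ✗
(9) 5 / 5 = 1, so 5 divides 5  ✓
(10) values 7, -3, -6, -1 are pairwise distinct  ✓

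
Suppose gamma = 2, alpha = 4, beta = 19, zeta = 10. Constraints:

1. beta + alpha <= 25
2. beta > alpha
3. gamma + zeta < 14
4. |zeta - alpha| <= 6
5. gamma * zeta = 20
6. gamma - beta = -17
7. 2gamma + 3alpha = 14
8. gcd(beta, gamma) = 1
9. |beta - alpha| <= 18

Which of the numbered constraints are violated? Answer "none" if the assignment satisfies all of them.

1. beta + alpha = 19 + 4 = 23; 23 ≤ 25  yes
2. beta = 19, alpha = 4; 19 > 4  yes
3. gamma + zeta = 2 + 10 = 12; 12 < 14  yes
4. |10 - 4| = 6; 6 ≤ 6  yes
5. gamma * zeta = 2 * 10 = 20  yes
6. gamma - beta = 2 - 19 = -17  yes
7. 2gamma + 3alpha = 2(2) + 3(4) = 16, not 14  no
8. gcd(19, 2) = 1  yes
9. |19 - 4| = 15; 15 ≤ 18  yes

The assignment fails constraint 7.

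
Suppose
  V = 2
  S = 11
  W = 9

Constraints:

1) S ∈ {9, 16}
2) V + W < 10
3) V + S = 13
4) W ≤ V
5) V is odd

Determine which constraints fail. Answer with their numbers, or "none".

Constraints 1, 2, 4, 5 are violated.

1) S = 11 is not in {9, 16}  no
2) V + W = 2 + 9 = 11; 11 ≥ 10, bound 10 not met  no
3) V + S = 2 + 11 = 13  yes
4) W = 9, V = 2; 9 > 2 (want ≤)  no
5) V = 2 is even  no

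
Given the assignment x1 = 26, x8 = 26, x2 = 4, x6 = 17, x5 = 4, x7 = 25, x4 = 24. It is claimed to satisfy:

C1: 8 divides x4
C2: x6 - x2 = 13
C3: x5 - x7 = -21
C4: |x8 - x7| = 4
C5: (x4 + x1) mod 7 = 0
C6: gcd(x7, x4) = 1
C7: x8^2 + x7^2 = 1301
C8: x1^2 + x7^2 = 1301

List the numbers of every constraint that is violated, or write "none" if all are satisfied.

No — constraints 4, 5 are not satisfied.

C1: 24 / 8 = 3, so 8 divides 24  yes
C2: x6 - x2 = 17 - 4 = 13  yes
C3: x5 - x7 = 4 - 25 = -21  yes
C4: |26 - 25| = 1, not 4  no
C5: x4 + x1 = 50; 50 mod 7 = 1, not 0  no
C6: gcd(25, 24) = 1  yes
C7: x8^2 + x7^2 = 26^2 + 25^2 = 676 + 625 = 1301  yes
C8: x1^2 + x7^2 = 26^2 + 25^2 = 676 + 625 = 1301  yes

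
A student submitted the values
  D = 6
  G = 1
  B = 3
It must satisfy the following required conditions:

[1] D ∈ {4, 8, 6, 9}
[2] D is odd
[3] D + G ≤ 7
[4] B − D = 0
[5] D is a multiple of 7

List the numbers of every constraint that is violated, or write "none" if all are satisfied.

Violated: 2, 4, and 5.

[1] D = 6 is in {4, 8, 6, 9} — OK.
[2] D = 6 is even — violated.
[3] D + G = 6 + 1 = 7; 7 ≤ 7 — OK.
[4] B − D = 3 − 6 = -3, not 0 — violated.
[5] 6 = 7×0 + 6, so 7 does not divide 6 — violated.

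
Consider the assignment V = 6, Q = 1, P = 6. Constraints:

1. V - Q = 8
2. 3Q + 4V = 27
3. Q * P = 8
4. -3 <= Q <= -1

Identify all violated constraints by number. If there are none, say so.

Constraints 1, 3, 4 do not hold.

1. V - Q = 6 - 1 = 5, not 8 — violated.
2. 3Q + 4V = 3(1) + 4(6) = 27 — satisfied.
3. Q * P = 1 * 6 = 6, not 8 — violated.
4. Q = 1 is outside [-3, -1] — violated.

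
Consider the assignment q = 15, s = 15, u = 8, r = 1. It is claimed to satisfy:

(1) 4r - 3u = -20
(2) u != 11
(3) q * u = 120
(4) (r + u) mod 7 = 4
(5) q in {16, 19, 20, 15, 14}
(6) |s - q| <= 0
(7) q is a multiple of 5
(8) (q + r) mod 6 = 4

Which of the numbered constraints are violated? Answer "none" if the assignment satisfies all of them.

Constraint 4 is violated.

(1) 4r - 3u = 4(1) - 3(8) = -20  OK
(2) u = 8, and 8 ≠ 11  OK
(3) q * u = 15 * 8 = 120  OK
(4) r + u = 9; 9 mod 7 = 2, not 4  FAIL
(5) q = 15 is in {16, 19, 20, 15, 14}  OK
(6) |15 - 15| = 0; 0 ≤ 0  OK
(7) 15 / 5 = 3, so 5 divides 15  OK
(8) q + r = 16; 16 mod 6 = 4  OK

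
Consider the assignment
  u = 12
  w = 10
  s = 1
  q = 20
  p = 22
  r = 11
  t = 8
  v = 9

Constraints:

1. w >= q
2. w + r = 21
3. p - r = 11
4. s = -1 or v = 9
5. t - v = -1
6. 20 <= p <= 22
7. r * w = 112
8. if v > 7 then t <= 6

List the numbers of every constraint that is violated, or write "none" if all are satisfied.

1. w = 10, q = 20; 10 < 20 (want ≥)  ✘
2. w + r = 10 + 11 = 21  ✔
3. p - r = 22 - 11 = 11  ✔
4. s = 1 ≠ -1, but v = 9 = 9 (second disjunct)  ✔
5. t - v = 8 - 9 = -1  ✔
6. p = 22 lies in [20, 22]  ✔
7. r * w = 11 * 10 = 110, not 112  ✘
8. v = 9 > 7, so we need t ≤ 6; but t = 8 > 6  ✘

No — constraints 1, 7, 8 are not satisfied.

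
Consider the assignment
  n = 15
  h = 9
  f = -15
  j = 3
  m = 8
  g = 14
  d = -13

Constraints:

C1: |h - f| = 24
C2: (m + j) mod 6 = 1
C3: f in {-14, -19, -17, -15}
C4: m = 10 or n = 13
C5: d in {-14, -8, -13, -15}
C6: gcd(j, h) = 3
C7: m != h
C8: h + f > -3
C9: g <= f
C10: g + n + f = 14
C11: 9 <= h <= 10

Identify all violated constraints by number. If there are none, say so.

Constraints 2, 4, 8, and 9 do not hold.

C1: |9 - (-15)| = 24  ✔
C2: m + j = 11; 11 mod 6 = 5, not 1  ✘
C3: f = -15 is in {-14, -19, -17, -15}  ✔
C4: m = 8 ≠ 10 and n = 15 ≠ 13; both disjuncts false  ✘
C5: d = -13 is in {-14, -8, -13, -15}  ✔
C6: gcd(3, 9) = 3  ✔
C7: m = 8, h = 9; distinct  ✔
C8: h + f = 9 + (-15) = -6; -6 ≤ -3, bound -3 not met  ✘
C9: g = 14, f = -15; 14 > -15 (want ≤)  ✘
C10: g + n + f = 14 + 15 + (-15) = 14  ✔
C11: h = 9 lies in [9, 10]  ✔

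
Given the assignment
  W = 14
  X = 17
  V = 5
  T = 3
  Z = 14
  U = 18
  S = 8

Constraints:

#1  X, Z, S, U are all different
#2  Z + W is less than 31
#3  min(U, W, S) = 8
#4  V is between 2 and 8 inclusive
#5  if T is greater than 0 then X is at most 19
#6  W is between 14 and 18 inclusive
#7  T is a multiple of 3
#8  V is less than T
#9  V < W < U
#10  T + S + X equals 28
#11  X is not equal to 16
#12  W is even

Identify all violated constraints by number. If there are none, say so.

#1 values 17, 14, 8, 18 are pairwise distinct — holds.
#2 Z + W = 14 + 14 = 28; 28 < 31 — holds.
#3 min(18, 14, 8) = 8 — holds.
#4 V = 5 lies in [2, 8] — holds.
#5 T = 3 > 0, so we need X ≤ 19; X = 17 ≤ 19 — holds.
#6 W = 14 lies in [14, 18] — holds.
#7 3 / 3 = 1, so 3 divides 3 — holds.
#8 V = 5, T = 3; 5 ≥ 3 (want <) — fails.
#9 values 5 < 14 < 18 — holds.
#10 T + S + X = 3 + 8 + 17 = 28 — holds.
#11 X = 17, and 17 ≠ 16 — holds.
#12 W = 14 is even — holds.

The assignment fails constraint 8.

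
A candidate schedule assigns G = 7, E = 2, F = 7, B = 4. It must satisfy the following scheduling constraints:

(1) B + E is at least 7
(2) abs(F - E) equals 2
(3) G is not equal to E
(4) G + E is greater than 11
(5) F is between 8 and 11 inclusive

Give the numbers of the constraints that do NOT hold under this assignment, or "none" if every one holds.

(1) B + E = 4 + 2 = 6; 6 < 7, bound 7 not met  ✘
(2) abs(7 - 2) = 5, not 2  ✘
(3) G = 7, E = 2; distinct  ✔
(4) G + E = 7 + 2 = 9; 9 ≤ 11, bound 11 not met  ✘
(5) F = 7 is outside [8, 11]  ✘

The assignment fails constraints 1, 2, 4, 5.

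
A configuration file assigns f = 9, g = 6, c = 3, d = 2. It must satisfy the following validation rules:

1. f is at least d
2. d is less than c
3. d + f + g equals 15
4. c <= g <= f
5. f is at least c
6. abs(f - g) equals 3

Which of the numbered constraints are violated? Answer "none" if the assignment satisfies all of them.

1. f = 9, d = 2; 9 ≥ 2  OK
2. d = 2, c = 3; 2 < 3  OK
3. d + f + g = 2 + 9 + 6 = 17, not 15  FAIL
4. values 3 <= 6 <= 9  OK
5. f = 9, c = 3; 9 ≥ 3  OK
6. abs(9 - 6) = 3  OK

Violated: 3.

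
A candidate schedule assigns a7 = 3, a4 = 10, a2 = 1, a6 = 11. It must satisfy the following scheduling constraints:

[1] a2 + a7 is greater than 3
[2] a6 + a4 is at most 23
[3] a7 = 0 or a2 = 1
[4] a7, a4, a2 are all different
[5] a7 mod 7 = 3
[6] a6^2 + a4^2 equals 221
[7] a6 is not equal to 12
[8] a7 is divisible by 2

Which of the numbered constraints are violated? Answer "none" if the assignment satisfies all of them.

[1] a2 + a7 = 1 + 3 = 4; 4 > 3  ✔
[2] a6 + a4 = 11 + 10 = 21; 21 ≤ 23  ✔
[3] a7 = 3 ≠ 0, but a2 = 1 = 1 (second disjunct)  ✔
[4] values 3, 10, 1 are pairwise distinct  ✔
[5] 3 mod 7 = 3  ✔
[6] a6^2 + a4^2 = 11^2 + 10^2 = 121 + 100 = 221  ✔
[7] a6 = 11, and 11 ≠ 12  ✔
[8] 3 = 2*1 + 1, so 2 does not divide 3  ✘

No — constraint 8 is not satisfied.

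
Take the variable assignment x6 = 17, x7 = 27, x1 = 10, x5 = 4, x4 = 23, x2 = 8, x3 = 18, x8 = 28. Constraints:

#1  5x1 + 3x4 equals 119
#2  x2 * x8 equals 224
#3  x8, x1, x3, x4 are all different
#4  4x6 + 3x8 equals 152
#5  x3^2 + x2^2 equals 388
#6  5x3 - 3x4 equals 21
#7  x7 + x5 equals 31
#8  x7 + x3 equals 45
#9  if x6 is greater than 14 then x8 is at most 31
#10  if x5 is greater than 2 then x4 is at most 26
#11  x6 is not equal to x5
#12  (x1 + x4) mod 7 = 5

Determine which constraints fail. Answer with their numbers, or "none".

The assignment satisfies every constraint.

#1 5x1 + 3x4 = 5(10) + 3(23) = 119 — holds.
#2 x2 * x8 = 8 * 28 = 224 — holds.
#3 values 28, 10, 18, 23 are pairwise distinct — holds.
#4 4x6 + 3x8 = 4(17) + 3(28) = 152 — holds.
#5 x3^2 + x2^2 = 18^2 + 8^2 = 324 + 64 = 388 — holds.
#6 5x3 - 3x4 = 5(18) - 3(23) = 21 — holds.
#7 x7 + x5 = 27 + 4 = 31 — holds.
#8 x7 + x3 = 27 + 18 = 45 — holds.
#9 x6 = 17 > 14, so we need x8 ≤ 31; x8 = 28 ≤ 31 — holds.
#10 x5 = 4 > 2, so we need x4 ≤ 26; x4 = 23 ≤ 26 — holds.
#11 x6 = 17, x5 = 4; distinct — holds.
#12 x1 + x4 = 33; 33 mod 7 = 5 — holds.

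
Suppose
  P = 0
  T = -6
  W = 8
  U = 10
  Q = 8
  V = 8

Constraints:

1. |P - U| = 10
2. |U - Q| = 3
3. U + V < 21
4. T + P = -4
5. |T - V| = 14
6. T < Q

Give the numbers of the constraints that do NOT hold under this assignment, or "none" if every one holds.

No — constraints 2 and 4 are not satisfied.

1. |0 - 10| = 10  OK
2. |10 - 8| = 2, not 3  FAIL
3. U + V = 10 + 8 = 18; 18 < 21  OK
4. T + P = -6 + 0 = -6, not -4  FAIL
5. |-6 - 8| = 14  OK
6. T = -6, Q = 8; -6 < 8  OK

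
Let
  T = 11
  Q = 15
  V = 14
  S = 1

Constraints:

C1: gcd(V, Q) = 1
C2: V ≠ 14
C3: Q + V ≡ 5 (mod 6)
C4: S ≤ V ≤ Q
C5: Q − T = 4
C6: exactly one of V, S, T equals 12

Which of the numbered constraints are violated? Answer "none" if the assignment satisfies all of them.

C1: gcd(14, 15) = 1 — holds.
C2: V = 14, but 14 is required to differ — does not hold.
C3: Q + V = 29; 29 mod 6 = 5 — holds.
C4: values 1 ≤ 14 ≤ 15 — holds.
C5: Q − T = 15 − 11 = 4 — holds.
C6: V=14, S=1, T=11; 0 of them equal 12, not exactly one — does not hold.

Constraints 2 and 6 are violated.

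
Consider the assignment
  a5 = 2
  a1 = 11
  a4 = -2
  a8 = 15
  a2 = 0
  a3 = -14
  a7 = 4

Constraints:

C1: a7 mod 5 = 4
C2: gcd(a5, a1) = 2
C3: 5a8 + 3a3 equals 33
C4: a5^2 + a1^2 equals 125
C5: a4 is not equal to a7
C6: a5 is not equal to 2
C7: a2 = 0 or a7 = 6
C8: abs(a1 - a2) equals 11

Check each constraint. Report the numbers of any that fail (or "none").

C1: 4 mod 5 = 4  yes
C2: gcd(2, 11) = 1, not 2  no
C3: 5a8 + 3a3 = 5(15) + 3(-14) = 33  yes
C4: a5^2 + a1^2 = 2^2 + 11^2 = 4 + 121 = 125  yes
C5: a4 = -2, a7 = 4; distinct  yes
C6: a5 = 2, but 2 is required to differ  no
C7: a2 = 0 = 0 (first disjunct)  yes
C8: abs(11 - 0) = 11  yes

No — constraints 2 and 6 are not satisfied.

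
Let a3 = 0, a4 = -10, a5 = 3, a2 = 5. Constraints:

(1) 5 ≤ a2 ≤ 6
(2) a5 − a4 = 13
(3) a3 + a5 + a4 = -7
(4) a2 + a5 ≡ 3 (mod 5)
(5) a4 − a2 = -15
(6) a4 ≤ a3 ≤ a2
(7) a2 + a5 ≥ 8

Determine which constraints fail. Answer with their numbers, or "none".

No violations.

(1) a2 = 5 lies in [5, 6]  yes
(2) a5 − a4 = 3 − (-10) = 13  yes
(3) a3 + a5 + a4 = 0 + 3 + (-10) = -7  yes
(4) a2 + a5 = 8; 8 mod 5 = 3  yes
(5) a4 − a2 = -10 − 5 = -15  yes
(6) values -10 ≤ 0 ≤ 5  yes
(7) a2 + a5 = 5 + 3 = 8; 8 ≥ 8  yes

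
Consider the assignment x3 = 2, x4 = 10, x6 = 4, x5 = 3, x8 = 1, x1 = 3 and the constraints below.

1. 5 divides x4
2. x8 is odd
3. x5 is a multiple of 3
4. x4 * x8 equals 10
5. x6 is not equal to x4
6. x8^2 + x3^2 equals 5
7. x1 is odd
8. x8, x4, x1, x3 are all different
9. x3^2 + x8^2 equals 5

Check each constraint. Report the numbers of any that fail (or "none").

All constraints are satisfied.

1. 10 / 5 = 2, so 5 divides 10 — OK.
2. x8 = 1 is odd — OK.
3. 3 / 3 = 1, so 3 divides 3 — OK.
4. x4 * x8 = 10 * 1 = 10 — OK.
5. x6 = 4, x4 = 10; distinct — OK.
6. x8^2 + x3^2 = 1^2 + 2^2 = 1 + 4 = 5 — OK.
7. x1 = 3 is odd — OK.
8. values 1, 10, 3, 2 are pairwise distinct — OK.
9. x3^2 + x8^2 = 2^2 + 1^2 = 4 + 1 = 5 — OK.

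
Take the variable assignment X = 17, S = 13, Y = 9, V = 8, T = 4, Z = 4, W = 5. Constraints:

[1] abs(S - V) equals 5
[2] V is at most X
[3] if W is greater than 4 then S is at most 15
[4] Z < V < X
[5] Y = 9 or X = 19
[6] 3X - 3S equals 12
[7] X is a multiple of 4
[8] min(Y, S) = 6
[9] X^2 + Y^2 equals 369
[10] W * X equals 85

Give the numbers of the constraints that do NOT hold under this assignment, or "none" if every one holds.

[1] abs(13 - 8) = 5 — OK.
[2] V = 8, X = 17; 8 ≤ 17 — OK.
[3] W = 5 > 4, so we need S ≤ 15; S = 13 ≤ 15 — OK.
[4] values 4 < 8 < 17 — OK.
[5] Y = 9 = 9 (first disjunct) — OK.
[6] 3X - 3S = 3(17) - 3(13) = 12 — OK.
[7] 17 = 4*4 + 1, so 4 does not divide 17 — violated.
[8] min(9, 13) = 9, not 6 — violated.
[9] X^2 + Y^2 = 17^2 + 9^2 = 289 + 81 = 370, not 369 — violated.
[10] W * X = 5 * 17 = 85 — OK.

No — constraints 7, 8, 9 are not satisfied.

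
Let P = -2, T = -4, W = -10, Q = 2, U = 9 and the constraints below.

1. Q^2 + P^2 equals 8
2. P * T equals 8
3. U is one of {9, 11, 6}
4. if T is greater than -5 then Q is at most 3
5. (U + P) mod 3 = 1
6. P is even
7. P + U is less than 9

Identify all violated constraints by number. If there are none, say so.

No violations.

1. Q^2 + P^2 = 2^2 + (-2)^2 = 4 + 4 = 8 — satisfied.
2. P * T = -2 * (-4) = 8 — satisfied.
3. U = 9 is in {9, 11, 6} — satisfied.
4. T = -4 > -5, so we need Q ≤ 3; Q = 2 ≤ 3 — satisfied.
5. U + P = 7; 7 mod 3 = 1 — satisfied.
6. P = -2 is even — satisfied.
7. P + U = -2 + 9 = 7; 7 < 9 — satisfied.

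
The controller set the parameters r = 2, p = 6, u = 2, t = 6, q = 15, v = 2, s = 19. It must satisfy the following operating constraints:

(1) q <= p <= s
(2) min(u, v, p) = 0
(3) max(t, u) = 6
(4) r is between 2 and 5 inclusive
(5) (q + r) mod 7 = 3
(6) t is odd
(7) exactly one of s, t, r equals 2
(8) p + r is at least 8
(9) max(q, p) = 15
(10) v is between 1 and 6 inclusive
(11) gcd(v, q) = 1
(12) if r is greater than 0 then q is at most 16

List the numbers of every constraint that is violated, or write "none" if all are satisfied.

(1) values 15, 6, 19; q = 15 is not <= p = 6 — violated.
(2) min(2, 2, 6) = 2, not 0 — violated.
(3) max(6, 2) = 6 — OK.
(4) r = 2 lies in [2, 5] — OK.
(5) q + r = 17; 17 mod 7 = 3 — OK.
(6) t = 6 is even — violated.
(7) s=19, t=6, r=2; 1 of them equals 2 — OK.
(8) p + r = 6 + 2 = 8; 8 ≥ 8 — OK.
(9) max(15, 6) = 15 — OK.
(10) v = 2 lies in [1, 6] — OK.
(11) gcd(2, 15) = 1 — OK.
(12) r = 2 > 0, so we need q ≤ 16; q = 15 ≤ 16 — OK.

Constraints 1, 2, and 6 do not hold.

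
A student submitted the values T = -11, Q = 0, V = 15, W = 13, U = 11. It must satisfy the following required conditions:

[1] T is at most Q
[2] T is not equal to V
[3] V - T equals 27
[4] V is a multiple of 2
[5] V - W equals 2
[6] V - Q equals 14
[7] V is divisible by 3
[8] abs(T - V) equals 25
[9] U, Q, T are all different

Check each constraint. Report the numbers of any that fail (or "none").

Constraints 3, 4, 6, 8 do not hold.

[1] T = -11, Q = 0; -11 ≤ 0 — satisfied.
[2] T = -11, V = 15; distinct — satisfied.
[3] V - T = 15 - (-11) = 26, not 27 — violated.
[4] 15 = 2*7 + 1, so 2 does not divide 15 — violated.
[5] V - W = 15 - 13 = 2 — satisfied.
[6] V - Q = 15 - 0 = 15, not 14 — violated.
[7] 15 / 3 = 5, so 3 divides 15 — satisfied.
[8] abs(-11 - 15) = 26, not 25 — violated.
[9] values 11, 0, -11 are pairwise distinct — satisfied.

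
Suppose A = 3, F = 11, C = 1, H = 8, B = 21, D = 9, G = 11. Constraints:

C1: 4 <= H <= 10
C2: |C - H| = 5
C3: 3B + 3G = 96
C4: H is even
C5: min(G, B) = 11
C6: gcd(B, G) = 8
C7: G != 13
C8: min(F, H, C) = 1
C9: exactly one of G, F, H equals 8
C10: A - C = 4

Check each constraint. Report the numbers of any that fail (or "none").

The assignment fails constraints 2, 6, and 10.

C1: H = 8 lies in [4, 10] — holds.
C2: |1 - 8| = 7, not 5 — does not hold.
C3: 3B + 3G = 3(21) + 3(11) = 96 — holds.
C4: H = 8 is even — holds.
C5: min(11, 21) = 11 — holds.
C6: gcd(21, 11) = 1, not 8 — does not hold.
C7: G = 11, and 11 ≠ 13 — holds.
C8: min(11, 8, 1) = 1 — holds.
C9: G=11, F=11, H=8; 1 of them equals 8 — holds.
C10: A - C = 3 - 1 = 2, not 4 — does not hold.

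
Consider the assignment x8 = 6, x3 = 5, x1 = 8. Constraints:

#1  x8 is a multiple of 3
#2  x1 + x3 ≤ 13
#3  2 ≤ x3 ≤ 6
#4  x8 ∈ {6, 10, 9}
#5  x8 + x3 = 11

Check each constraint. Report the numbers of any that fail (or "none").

#1 6 / 3 = 2, so 3 divides 6 — holds.
#2 x1 + x3 = 8 + 5 = 13; 13 ≤ 13 — holds.
#3 x3 = 5 lies in [2, 6] — holds.
#4 x8 = 6 is in {6, 10, 9} — holds.
#5 x8 + x3 = 6 + 5 = 11 — holds.

No violations.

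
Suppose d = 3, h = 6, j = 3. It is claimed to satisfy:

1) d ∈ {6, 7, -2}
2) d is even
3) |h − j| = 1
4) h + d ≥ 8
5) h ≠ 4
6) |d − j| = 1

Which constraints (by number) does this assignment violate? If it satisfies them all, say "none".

1) d = 3 is not in {6, 7, -2}  no
2) d = 3 is odd  no
3) |6 − 3| = 3, not 1  no
4) h + d = 6 + 3 = 9; 9 ≥ 8  yes
5) h = 6, and 6 ≠ 4  yes
6) |3 − 3| = 0, not 1  no

Constraints 1, 2, 3, 6 do not hold.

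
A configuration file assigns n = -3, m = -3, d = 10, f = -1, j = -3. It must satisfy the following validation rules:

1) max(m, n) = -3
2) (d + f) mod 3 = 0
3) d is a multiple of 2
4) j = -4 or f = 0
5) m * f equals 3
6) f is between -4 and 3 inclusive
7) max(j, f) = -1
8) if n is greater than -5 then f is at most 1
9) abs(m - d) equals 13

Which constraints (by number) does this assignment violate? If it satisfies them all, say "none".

Violated: 4.

1) max(-3, -3) = -3  yes
2) d + f = 9; 9 mod 3 = 0  yes
3) 10 / 2 = 5, so 2 divides 10  yes
4) j = -3 ≠ -4 and f = -1 ≠ 0; both disjuncts false  no
5) m * f = -3 * (-1) = 3  yes
6) f = -1 lies in [-4, 3]  yes
7) max(-3, -1) = -1  yes
8) n = -3 > -5, so we need f ≤ 1; f = -1 ≤ 1  yes
9) abs(-3 - 10) = 13  yes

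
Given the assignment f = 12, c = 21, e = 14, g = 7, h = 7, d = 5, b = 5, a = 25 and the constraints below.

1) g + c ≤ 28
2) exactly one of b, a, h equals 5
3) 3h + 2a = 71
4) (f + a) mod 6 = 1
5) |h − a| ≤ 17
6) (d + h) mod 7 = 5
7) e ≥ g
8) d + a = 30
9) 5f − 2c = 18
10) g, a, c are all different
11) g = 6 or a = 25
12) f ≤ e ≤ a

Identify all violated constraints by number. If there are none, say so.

1) g + c = 7 + 21 = 28; 28 ≤ 28  holds
2) b=5, a=25, h=7; 1 of them equals 5  holds
3) 3h + 2a = 3(7) + 2(25) = 71  holds
4) f + a = 37; 37 mod 6 = 1  holds
5) |7 − 25| = 18; 18 > 17, exceeds bound 17  fails
6) d + h = 12; 12 mod 7 = 5  holds
7) e = 14, g = 7; 14 ≥ 7  holds
8) d + a = 5 + 25 = 30  holds
9) 5f − 2c = 5(12) − 2(21) = 18  holds
10) values 7, 25, 21 are pairwise distinct  holds
11) g = 7 ≠ 6, but a = 25 = 25 (second disjunct)  holds
12) values 12 ≤ 14 ≤ 25  holds

Constraint 5 does not hold.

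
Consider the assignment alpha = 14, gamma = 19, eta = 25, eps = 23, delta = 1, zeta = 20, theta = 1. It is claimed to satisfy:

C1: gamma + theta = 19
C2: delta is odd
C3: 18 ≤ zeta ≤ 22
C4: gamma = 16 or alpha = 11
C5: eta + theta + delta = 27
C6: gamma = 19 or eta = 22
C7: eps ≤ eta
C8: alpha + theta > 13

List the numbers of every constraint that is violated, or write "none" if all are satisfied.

C1: gamma + theta = 19 + 1 = 20, not 19  FAIL
C2: delta = 1 is odd  OK
C3: zeta = 20 lies in [18, 22]  OK
C4: gamma = 19 ≠ 16 and alpha = 14 ≠ 11; both disjuncts false  FAIL
C5: eta + theta + delta = 25 + 1 + 1 = 27  OK
C6: gamma = 19 = 19 (first disjunct)  OK
C7: eps = 23, eta = 25; 23 ≤ 25  OK
C8: alpha + theta = 14 + 1 = 15; 15 > 13  OK

No — constraints 1 and 4 are not satisfied.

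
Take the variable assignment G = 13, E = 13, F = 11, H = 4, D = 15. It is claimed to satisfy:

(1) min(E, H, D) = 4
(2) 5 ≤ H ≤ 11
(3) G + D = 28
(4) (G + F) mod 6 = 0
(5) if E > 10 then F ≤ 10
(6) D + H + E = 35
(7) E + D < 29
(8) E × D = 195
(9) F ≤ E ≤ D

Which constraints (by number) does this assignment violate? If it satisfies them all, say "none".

Constraints 2, 5, 6 do not hold.

(1) min(13, 4, 15) = 4  true
(2) H = 4 is outside [5, 11]  false
(3) G + D = 13 + 15 = 28  true
(4) G + F = 24; 24 mod 6 = 0  true
(5) E = 13 > 10, so we need F ≤ 10; but F = 11 > 10  false
(6) D + H + E = 15 + 4 + 13 = 32, not 35  false
(7) E + D = 13 + 15 = 28; 28 < 29  true
(8) E × D = 13 × 15 = 195  true
(9) values 11 ≤ 13 ≤ 15  true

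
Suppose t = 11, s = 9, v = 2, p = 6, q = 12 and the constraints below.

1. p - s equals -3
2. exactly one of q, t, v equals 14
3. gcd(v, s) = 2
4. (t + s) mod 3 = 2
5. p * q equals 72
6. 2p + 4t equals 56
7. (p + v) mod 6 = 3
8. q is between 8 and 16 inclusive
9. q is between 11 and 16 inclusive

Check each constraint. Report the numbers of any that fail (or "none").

1. p - s = 6 - 9 = -3 — OK.
2. q=12, t=11, v=2; 0 of them equal 14, not exactly one — violated.
3. gcd(2, 9) = 1, not 2 — violated.
4. t + s = 20; 20 mod 3 = 2 — OK.
5. p * q = 6 * 12 = 72 — OK.
6. 2p + 4t = 2(6) + 4(11) = 56 — OK.
7. p + v = 8; 8 mod 6 = 2, not 3 — violated.
8. q = 12 lies in [8, 16] — OK.
9. q = 12 lies in [11, 16] — OK.

No — constraints 2, 3, 7 are not satisfied.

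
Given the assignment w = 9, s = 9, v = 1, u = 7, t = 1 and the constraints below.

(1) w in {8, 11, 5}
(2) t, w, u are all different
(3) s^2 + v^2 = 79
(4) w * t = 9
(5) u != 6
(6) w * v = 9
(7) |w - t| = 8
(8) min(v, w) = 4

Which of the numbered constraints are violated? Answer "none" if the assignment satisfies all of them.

No — constraints 1, 3, and 8 are not satisfied.

(1) w = 9 is not in {8, 11, 5} — violated.
(2) values 1, 9, 7 are pairwise distinct — OK.
(3) s^2 + v^2 = 9^2 + 1^2 = 81 + 1 = 82, not 79 — violated.
(4) w * t = 9 * 1 = 9 — OK.
(5) u = 7, and 7 ≠ 6 — OK.
(6) w * v = 9 * 1 = 9 — OK.
(7) |9 - 1| = 8 — OK.
(8) min(1, 9) = 1, not 4 — violated.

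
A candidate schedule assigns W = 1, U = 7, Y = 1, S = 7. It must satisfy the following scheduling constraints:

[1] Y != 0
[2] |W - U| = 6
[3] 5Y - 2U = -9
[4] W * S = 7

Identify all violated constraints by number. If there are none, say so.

[1] Y = 1, and 1 ≠ 0 — satisfied.
[2] |1 - 7| = 6 — satisfied.
[3] 5Y - 2U = 5(1) - 2(7) = -9 — satisfied.
[4] W * S = 1 * 7 = 7 — satisfied.

All constraints are satisfied.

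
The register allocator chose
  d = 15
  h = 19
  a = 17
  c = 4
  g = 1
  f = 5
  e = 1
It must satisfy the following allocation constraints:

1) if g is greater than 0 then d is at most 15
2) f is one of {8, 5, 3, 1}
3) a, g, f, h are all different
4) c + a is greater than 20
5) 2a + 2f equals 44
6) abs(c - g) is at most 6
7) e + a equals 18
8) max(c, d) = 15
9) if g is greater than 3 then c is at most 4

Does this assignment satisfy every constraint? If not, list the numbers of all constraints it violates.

Yes — all constraints hold.

1) g = 1 > 0, so we need d ≤ 15; d = 15 ≤ 15  ✓
2) f = 5 is in {8, 5, 3, 1}  ✓
3) values 17, 1, 5, 19 are pairwise distinct  ✓
4) c + a = 4 + 17 = 21; 21 > 20  ✓
5) 2a + 2f = 2(17) + 2(5) = 44  ✓
6) abs(4 - 1) = 3; 3 ≤ 6  ✓
7) e + a = 1 + 17 = 18  ✓
8) max(4, 15) = 15  ✓
9) g = 1, not > 3; antecedent false, conditional vacuously true  ✓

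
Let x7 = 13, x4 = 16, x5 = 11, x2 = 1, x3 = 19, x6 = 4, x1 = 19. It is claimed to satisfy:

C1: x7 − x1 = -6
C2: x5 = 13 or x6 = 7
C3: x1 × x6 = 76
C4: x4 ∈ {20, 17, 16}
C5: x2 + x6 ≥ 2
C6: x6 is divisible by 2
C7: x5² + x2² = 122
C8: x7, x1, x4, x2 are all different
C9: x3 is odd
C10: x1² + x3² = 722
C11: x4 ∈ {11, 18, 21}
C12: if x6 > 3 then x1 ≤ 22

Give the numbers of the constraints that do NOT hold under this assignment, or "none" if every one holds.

No — constraints 2 and 11 are not satisfied.

C1: x7 − x1 = 13 − 19 = -6 — satisfied.
C2: x5 = 11 ≠ 13 and x6 = 4 ≠ 7; both disjuncts false — violated.
C3: x1 × x6 = 19 × 4 = 76 — satisfied.
C4: x4 = 16 is in {20, 17, 16} — satisfied.
C5: x2 + x6 = 1 + 4 = 5; 5 ≥ 2 — satisfied.
C6: 4 / 2 = 2, so 2 divides 4 — satisfied.
C7: x5² + x2² = 11² + 1² = 121 + 1 = 122 — satisfied.
C8: values 13, 19, 16, 1 are pairwise distinct — satisfied.
C9: x3 = 19 is odd — satisfied.
C10: x1² + x3² = 19² + 19² = 361 + 361 = 722 — satisfied.
C11: x4 = 16 is not in {11, 18, 21} — violated.
C12: x6 = 4 > 3, so we need x1 ≤ 22; x1 = 19 ≤ 22 — satisfied.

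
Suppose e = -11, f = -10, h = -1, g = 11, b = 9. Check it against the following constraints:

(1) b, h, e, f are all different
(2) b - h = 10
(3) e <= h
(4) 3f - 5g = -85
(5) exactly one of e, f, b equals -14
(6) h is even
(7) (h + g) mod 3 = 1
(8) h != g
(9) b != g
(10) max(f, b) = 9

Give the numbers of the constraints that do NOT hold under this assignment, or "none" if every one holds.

No — constraints 5, 6 are not satisfied.

(1) values 9, -1, -11, -10 are pairwise distinct — holds.
(2) b - h = 9 - (-1) = 10 — holds.
(3) e = -11, h = -1; -11 ≤ -1 — holds.
(4) 3f - 5g = 3(-10) - 5(11) = -85 — holds.
(5) e=-11, f=-10, b=9; 0 of them equal -14, not exactly one — does not hold.
(6) h = -1 is odd — does not hold.
(7) h + g = 10; 10 mod 3 = 1 — holds.
(8) h = -1, g = 11; distinct — holds.
(9) b = 9, g = 11; distinct — holds.
(10) max(-10, 9) = 9 — holds.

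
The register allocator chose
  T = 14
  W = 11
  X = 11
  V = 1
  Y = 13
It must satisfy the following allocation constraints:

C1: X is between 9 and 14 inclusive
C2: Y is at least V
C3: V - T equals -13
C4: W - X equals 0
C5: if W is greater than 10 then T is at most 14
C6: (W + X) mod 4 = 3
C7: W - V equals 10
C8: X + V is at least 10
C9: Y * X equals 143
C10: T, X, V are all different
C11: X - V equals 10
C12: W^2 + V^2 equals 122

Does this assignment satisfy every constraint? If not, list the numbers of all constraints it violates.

C1: X = 11 lies in [9, 14] — holds.
C2: Y = 13, V = 1; 13 ≥ 1 — holds.
C3: V - T = 1 - 14 = -13 — holds.
C4: W - X = 11 - 11 = 0 — holds.
C5: W = 11 > 10, so we need T ≤ 14; T = 14 ≤ 14 — holds.
C6: W + X = 22; 22 mod 4 = 2, not 3 — does not hold.
C7: W - V = 11 - 1 = 10 — holds.
C8: X + V = 11 + 1 = 12; 12 ≥ 10 — holds.
C9: Y * X = 13 * 11 = 143 — holds.
C10: values 14, 11, 1 are pairwise distinct — holds.
C11: X - V = 11 - 1 = 10 — holds.
C12: W^2 + V^2 = 11^2 + 1^2 = 121 + 1 = 122 — holds.

Constraint 6 does not hold.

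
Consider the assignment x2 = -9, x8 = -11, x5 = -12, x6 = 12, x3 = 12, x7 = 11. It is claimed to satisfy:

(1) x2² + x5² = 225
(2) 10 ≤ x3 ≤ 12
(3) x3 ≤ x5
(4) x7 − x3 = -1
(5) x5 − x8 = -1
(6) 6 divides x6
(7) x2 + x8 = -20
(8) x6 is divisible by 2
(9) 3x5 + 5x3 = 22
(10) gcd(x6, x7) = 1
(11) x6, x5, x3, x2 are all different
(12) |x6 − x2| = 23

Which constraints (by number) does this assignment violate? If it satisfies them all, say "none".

The assignment fails constraints 3, 9, 11, and 12.

(1) x2² + x5² = (-9)² + (-12)² = 81 + 144 = 225  ✓
(2) x3 = 12 lies in [10, 12]  ✓
(3) x3 = 12, x5 = -12; 12 > -12 (want ≤)  ✗
(4) x7 − x3 = 11 − 12 = -1  ✓
(5) x5 − x8 = -12 − (-11) = -1  ✓
(6) 12 / 6 = 2, so 6 divides 12  ✓
(7) x2 + x8 = -9 + (-11) = -20  ✓
(8) 12 / 2 = 6, so 2 divides 12  ✓
(9) 3x5 + 5x3 = 3(-12) + 5(12) = 24, not 22  ✗
(10) gcd(12, 11) = 1  ✓
(11) x6 = x3 = 12, not all different  ✗
(12) |12 − (-9)| = 21, not 23  ✗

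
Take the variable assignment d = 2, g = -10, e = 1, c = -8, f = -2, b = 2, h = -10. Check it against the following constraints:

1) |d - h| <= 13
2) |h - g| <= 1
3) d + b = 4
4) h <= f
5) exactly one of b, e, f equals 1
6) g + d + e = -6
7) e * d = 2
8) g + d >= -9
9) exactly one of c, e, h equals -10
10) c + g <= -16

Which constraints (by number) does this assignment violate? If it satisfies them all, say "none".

1) |2 - (-10)| = 12; 12 ≤ 13  yes
2) |-10 - (-10)| = 0; 0 ≤ 1  yes
3) d + b = 2 + 2 = 4  yes
4) h = -10, f = -2; -10 ≤ -2  yes
5) b=2, e=1, f=-2; 1 of them equals 1  yes
6) g + d + e = -10 + 2 + 1 = -7, not -6  no
7) e * d = 1 * 2 = 2  yes
8) g + d = -10 + 2 = -8; -8 ≥ -9  yes
9) c=-8, e=1, h=-10; 1 of them equals -10  yes
10) c + g = -8 + (-10) = -18; -18 ≤ -16  yes

Constraint 6 does not hold.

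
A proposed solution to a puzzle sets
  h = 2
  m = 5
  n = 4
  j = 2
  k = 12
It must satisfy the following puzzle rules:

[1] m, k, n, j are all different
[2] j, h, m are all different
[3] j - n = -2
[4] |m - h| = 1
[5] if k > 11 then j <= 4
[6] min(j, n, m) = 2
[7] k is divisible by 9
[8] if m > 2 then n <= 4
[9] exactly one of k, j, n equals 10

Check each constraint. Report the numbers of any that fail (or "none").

No — constraints 2, 4, 7, and 9 are not satisfied.

[1] values 5, 12, 4, 2 are pairwise distinct  ✓
[2] j = h = 2, not all different  ✗
[3] j - n = 2 - 4 = -2  ✓
[4] |5 - 2| = 3, not 1  ✗
[5] k = 12 > 11, so we need j ≤ 4; j = 2 ≤ 4  ✓
[6] min(2, 4, 5) = 2  ✓
[7] 12 = 9*1 + 3, so 9 does not divide 12  ✗
[8] m = 5 > 2, so we need n ≤ 4; n = 4 ≤ 4  ✓
[9] k=12, j=2, n=4; 0 of them equal 10, not exactly one  ✗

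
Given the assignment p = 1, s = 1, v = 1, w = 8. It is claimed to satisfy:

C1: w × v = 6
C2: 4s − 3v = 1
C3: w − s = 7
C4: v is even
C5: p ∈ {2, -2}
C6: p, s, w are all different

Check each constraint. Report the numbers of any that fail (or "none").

C1: w × v = 8 × 1 = 8, not 6  false
C2: 4s − 3v = 4(1) − 3(1) = 1  true
C3: w − s = 8 − 1 = 7  true
C4: v = 1 is odd  false
C5: p = 1 is not in {2, -2}  false
C6: p = s = 1, not all different  false

Constraints 1, 4, 5, 6 are violated.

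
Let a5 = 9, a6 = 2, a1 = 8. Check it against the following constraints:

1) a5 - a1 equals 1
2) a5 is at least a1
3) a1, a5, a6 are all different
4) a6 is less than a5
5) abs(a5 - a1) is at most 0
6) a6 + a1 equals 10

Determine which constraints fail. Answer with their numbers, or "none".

Violated: 5.

1) a5 - a1 = 9 - 8 = 1  OK
2) a5 = 9, a1 = 8; 9 ≥ 8  OK
3) values 8, 9, 2 are pairwise distinct  OK
4) a6 = 2, a5 = 9; 2 < 9  OK
5) abs(9 - 8) = 1; 1 > 0, exceeds bound 0  FAIL
6) a6 + a1 = 2 + 8 = 10  OK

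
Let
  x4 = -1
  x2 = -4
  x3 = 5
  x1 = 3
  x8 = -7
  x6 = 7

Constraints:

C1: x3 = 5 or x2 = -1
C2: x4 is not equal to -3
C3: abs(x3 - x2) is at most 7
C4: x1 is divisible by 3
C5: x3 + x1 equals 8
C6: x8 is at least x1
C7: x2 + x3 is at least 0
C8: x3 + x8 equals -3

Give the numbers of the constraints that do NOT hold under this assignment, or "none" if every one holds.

C1: x3 = 5 = 5 (first disjunct)  holds
C2: x4 = -1, and -1 ≠ -3  holds
C3: abs(5 - (-4)) = 9; 9 > 7, exceeds bound 7  fails
C4: 3 / 3 = 1, so 3 divides 3  holds
C5: x3 + x1 = 5 + 3 = 8  holds
C6: x8 = -7, x1 = 3; -7 < 3 (want ≥)  fails
C7: x2 + x3 = -4 + 5 = 1; 1 ≥ 0  holds
C8: x3 + x8 = 5 + (-7) = -2, not -3  fails

The assignment fails constraints 3, 6, and 8.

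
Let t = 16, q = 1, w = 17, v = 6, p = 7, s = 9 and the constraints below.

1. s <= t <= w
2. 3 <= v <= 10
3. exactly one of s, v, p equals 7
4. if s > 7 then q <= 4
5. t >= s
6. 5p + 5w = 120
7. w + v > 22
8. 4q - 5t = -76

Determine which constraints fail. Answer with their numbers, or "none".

The assignment satisfies every constraint.

1. values 9 <= 16 <= 17 — satisfied.
2. v = 6 lies in [3, 10] — satisfied.
3. s=9, v=6, p=7; 1 of them equals 7 — satisfied.
4. s = 9 > 7, so we need q ≤ 4; q = 1 ≤ 4 — satisfied.
5. t = 16, s = 9; 16 ≥ 9 — satisfied.
6. 5p + 5w = 5(7) + 5(17) = 120 — satisfied.
7. w + v = 17 + 6 = 23; 23 > 22 — satisfied.
8. 4q - 5t = 4(1) - 5(16) = -76 — satisfied.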